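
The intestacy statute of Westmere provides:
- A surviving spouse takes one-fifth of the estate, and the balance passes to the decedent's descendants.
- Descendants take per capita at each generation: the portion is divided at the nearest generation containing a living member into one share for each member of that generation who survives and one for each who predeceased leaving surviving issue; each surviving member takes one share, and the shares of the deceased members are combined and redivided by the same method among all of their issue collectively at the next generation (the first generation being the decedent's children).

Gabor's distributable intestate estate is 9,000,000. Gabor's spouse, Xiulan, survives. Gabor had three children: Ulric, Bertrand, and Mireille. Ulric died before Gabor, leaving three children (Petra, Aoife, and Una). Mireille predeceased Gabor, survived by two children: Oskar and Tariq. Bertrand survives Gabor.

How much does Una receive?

Xiulan takes one-fifth of 9,000,000 = 1,800,000. The remaining 7,200,000 passes to the descendants.
The descendants' portion (7,200,000) is divided at the children's generation into 3 shares of 2,400,000. Bertrand takes 2,400,000. The 2 shares of the deceased (Ulric and Mireille) are combined into a pool of 4,800,000.
That pool (4,800,000) is divided at the grandchildren's generation equally among Petra, Aoife, Una, Oskar, and Tariq: 960,000 each.

Una receives 960,000.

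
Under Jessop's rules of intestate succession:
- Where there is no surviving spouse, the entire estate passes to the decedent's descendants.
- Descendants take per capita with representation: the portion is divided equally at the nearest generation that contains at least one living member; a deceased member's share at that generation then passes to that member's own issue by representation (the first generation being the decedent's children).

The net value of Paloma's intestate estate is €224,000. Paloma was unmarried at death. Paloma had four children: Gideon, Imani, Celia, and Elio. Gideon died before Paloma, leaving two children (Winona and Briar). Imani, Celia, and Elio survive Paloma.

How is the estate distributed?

Winona: €28,000; Briar: €28,000; Imani: €56,000; Celia: €56,000; Elio: €56,000

The entire €224,000 passes to the descendants.
That amount (€224,000) is divided into 4 shares of €56,000: Imani, Celia, and Elio each take €56,000; Gideon's €56,000 share passes to Gideon's issue.
Gideon's share (€56,000) is divided into 2 shares of €28,000: Winona and Briar each take €28,000.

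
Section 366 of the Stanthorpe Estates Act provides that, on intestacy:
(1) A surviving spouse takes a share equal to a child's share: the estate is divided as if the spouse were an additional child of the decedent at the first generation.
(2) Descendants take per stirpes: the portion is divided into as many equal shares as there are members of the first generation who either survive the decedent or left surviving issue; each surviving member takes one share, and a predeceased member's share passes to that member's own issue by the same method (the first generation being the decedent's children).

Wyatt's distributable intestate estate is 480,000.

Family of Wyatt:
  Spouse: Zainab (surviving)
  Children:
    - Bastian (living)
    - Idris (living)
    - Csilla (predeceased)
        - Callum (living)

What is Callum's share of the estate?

Callum receives 120,000.

The spouse counts as an additional share at the children's level, so there are 4 primary shares of 120,000. Zainab takes one such share (120,000).
The children's combined portion (360,000) is divided into 3 shares of 120,000: Bastian and Idris each take 120,000; Csilla's 120,000 share passes to Csilla's issue.
Csilla's share (120,000) passes entirely to Callum.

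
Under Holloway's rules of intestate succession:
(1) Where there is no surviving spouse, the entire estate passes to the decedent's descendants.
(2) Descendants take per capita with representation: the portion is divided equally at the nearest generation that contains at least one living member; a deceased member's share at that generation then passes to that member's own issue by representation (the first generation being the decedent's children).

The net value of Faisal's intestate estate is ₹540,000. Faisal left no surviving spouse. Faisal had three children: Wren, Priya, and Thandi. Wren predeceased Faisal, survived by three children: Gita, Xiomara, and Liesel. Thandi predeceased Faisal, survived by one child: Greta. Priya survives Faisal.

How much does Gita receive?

Gita receives ₹60,000.

The entire ₹540,000 passes to the descendants.
That amount (₹540,000) is divided into 3 shares of ₹180,000: Priya takes ₹180,000; Wren's ₹180,000 share passes to Wren's issue; Thandi's ₹180,000 share passes to Thandi's issue.
Wren's share (₹180,000) is divided into 3 shares of ₹60,000: Gita, Xiomara, and Liesel each take ₹60,000.
Thandi's share (₹180,000) passes entirely to Greta.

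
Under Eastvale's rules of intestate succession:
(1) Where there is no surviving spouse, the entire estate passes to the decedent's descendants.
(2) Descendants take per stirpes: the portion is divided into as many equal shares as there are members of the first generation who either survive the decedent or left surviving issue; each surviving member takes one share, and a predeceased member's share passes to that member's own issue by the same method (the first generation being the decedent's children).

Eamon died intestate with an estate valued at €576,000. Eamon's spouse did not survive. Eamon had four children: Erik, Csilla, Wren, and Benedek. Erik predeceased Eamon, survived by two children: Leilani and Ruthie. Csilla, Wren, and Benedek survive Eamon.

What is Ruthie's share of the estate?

The entire €576,000 passes to the descendants.
That amount (€576,000) is divided into 4 shares of €144,000: Csilla, Wren, and Benedek each take €144,000; Erik's €144,000 share passes to Erik's issue.
Erik's share (€144,000) is divided into 2 shares of €72,000: Leilani and Ruthie each take €72,000.

Ruthie receives €72,000.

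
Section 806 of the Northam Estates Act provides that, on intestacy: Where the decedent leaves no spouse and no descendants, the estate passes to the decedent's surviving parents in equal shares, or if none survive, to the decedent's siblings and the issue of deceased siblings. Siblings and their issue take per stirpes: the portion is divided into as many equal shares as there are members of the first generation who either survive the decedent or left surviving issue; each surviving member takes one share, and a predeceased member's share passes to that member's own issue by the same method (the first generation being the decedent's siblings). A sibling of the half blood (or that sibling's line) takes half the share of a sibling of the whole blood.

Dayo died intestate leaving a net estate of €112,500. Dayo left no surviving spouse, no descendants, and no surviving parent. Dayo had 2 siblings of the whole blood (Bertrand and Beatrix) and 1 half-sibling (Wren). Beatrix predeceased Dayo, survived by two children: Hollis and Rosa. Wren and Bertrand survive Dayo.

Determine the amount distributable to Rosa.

The entire €112,500 passes to the siblings and their issue.
Counting each half-blood sibling's line as half a unit, there are 5/2 units in €112,500, so one unit is €45,000. Whole-blood lines (Bertrand and Beatrix) take €45,000 each; half-blood lines (Wren) take €22,500 each.
Beatrix's share (€45,000) is divided into 2 shares of €22,500: Hollis and Rosa each take €22,500.

Rosa receives €22,500.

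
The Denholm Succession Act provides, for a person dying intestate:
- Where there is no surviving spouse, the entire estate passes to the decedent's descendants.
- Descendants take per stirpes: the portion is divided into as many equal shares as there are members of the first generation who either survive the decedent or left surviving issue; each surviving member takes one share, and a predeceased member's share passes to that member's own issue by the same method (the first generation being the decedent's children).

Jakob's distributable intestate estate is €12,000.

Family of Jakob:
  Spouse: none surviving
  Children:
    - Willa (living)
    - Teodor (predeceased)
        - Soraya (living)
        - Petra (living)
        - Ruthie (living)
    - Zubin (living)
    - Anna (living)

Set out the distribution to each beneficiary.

The entire €12,000 passes to the descendants.
That amount (€12,000) is divided into 4 shares of €3,000: Willa, Zubin, and Anna each take €3,000; Teodor's €3,000 share passes to Teodor's issue.
Teodor's share (€3,000) is divided into 3 shares of €1,000: Soraya, Petra, and Ruthie each take €1,000.

Willa: €3,000; Soraya: €1,000; Petra: €1,000; Ruthie: €1,000; Zubin: €3,000; Anna: €3,000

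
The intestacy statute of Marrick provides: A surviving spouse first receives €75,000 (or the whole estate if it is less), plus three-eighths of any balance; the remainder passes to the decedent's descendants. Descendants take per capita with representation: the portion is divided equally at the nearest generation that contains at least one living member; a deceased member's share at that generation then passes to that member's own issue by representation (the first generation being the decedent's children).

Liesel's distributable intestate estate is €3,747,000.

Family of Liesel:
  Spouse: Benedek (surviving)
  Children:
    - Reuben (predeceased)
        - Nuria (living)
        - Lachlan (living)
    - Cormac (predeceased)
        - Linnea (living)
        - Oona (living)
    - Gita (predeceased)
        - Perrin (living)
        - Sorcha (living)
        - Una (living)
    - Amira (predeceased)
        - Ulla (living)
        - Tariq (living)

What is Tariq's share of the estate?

Benedek first takes €75,000, leaving a balance of €3,672,000. Benedek then takes three-eighths of the balance (€1,377,000), for a total of €1,452,000. The remaining €2,295,000 passes to the descendants.
No child survives, so the initial division is made at the grandchildren's generation.
The descendants' portion (€2,295,000) is divided into 9 shares of €255,000: Nuria, Lachlan, Linnea, Oona, Perrin, Sorcha, Una, Ulla, and Tariq each take €255,000.

Tariq receives €255,000.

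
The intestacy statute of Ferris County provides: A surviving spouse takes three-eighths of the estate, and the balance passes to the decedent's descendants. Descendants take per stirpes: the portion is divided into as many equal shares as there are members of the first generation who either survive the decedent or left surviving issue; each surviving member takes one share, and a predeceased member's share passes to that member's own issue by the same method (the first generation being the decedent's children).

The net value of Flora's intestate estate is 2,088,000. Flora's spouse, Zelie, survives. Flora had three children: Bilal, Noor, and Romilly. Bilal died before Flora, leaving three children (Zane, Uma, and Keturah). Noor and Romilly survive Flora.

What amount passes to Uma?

Uma receives 145,000.

Zelie takes three-eighths of 2,088,000 = 783,000. The remaining 1,305,000 passes to the descendants.
The descendants' portion (1,305,000) is divided into 3 shares of 435,000: Noor and Romilly each take 435,000; Bilal's 435,000 share passes to Bilal's issue.
Bilal's share (435,000) is divided into 3 shares of 145,000: Zane, Uma, and Keturah each take 145,000.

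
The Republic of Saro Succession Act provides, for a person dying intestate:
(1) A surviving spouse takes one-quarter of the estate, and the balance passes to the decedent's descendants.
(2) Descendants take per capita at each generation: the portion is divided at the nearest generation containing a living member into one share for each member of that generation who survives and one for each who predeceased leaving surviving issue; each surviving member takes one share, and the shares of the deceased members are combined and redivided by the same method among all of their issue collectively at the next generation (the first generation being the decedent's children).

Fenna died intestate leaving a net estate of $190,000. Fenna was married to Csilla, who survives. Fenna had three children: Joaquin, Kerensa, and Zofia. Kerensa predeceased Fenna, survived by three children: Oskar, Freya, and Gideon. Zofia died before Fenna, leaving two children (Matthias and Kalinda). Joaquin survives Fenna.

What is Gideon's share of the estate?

Csilla takes one-quarter of $190,000 = $47,500. The remaining $142,500 passes to the descendants.
The descendants' portion ($142,500) is divided at the children's generation into 3 shares of $47,500. Joaquin takes $47,500. The 2 shares of the deceased (Kerensa and Zofia) are combined into a pool of $95,000.
That pool ($95,000) is divided at the grandchildren's generation equally among Oskar, Freya, Gideon, Matthias, and Kalinda: $19,000 each.

Gideon receives $19,000.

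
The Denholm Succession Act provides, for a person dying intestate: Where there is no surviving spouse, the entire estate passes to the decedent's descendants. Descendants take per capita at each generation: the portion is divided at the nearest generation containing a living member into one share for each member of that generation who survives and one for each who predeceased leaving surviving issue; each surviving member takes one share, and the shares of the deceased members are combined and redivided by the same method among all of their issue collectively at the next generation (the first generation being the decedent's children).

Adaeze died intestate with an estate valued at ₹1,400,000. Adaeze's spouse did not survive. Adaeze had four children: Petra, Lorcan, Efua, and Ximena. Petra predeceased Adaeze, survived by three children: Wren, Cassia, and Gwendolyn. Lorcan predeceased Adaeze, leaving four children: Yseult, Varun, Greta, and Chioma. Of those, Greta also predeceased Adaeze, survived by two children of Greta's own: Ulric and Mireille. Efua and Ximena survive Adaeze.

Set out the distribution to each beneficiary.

The entire ₹1,400,000 passes to the descendants.
That amount (₹1,400,000) is divided at the children's generation into 4 shares of ₹350,000. Efua and Ximena each take ₹350,000. The 2 shares of the deceased (Petra and Lorcan) are combined into a pool of ₹700,000.
That pool (₹700,000) is divided at the grandchildren's generation into 7 shares of ₹100,000. Wren, Cassia, Gwendolyn, Yseult, Varun, and Chioma each take ₹100,000. The remaining share for the deceased Greta (₹100,000) is carried to the next generation.
That pool (₹100,000) is divided at the great-grandchildren's generation equally among Ulric and Mireille: ₹50,000 each.

Wren: ₹100,000; Cassia: ₹100,000; Gwendolyn: ₹100,000; Yseult: ₹100,000; Varun: ₹100,000; Ulric: ₹50,000; Mireille: ₹50,000; Chioma: ₹100,000; Efua: ₹350,000; Ximena: ₹350,000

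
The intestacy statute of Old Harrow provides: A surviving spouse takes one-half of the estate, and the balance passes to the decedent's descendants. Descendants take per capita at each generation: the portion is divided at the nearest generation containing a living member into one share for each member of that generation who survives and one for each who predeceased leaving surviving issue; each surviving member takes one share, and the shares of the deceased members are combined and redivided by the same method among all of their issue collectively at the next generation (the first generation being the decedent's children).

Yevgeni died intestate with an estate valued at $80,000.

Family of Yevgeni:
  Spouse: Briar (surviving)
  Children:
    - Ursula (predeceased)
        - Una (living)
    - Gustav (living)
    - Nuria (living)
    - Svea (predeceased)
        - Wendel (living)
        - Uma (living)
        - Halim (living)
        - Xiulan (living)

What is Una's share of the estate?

Una receives $4,000.

Briar takes one-half of $80,000 = $40,000. The remaining $40,000 passes to the descendants.
The descendants' portion ($40,000) is divided at the children's generation into 4 shares of $10,000. Gustav and Nuria each take $10,000. The 2 shares of the deceased (Ursula and Svea) are combined into a pool of $20,000.
That pool ($20,000) is divided at the grandchildren's generation equally among Una, Wendel, Uma, Halim, and Xiulan: $4,000 each.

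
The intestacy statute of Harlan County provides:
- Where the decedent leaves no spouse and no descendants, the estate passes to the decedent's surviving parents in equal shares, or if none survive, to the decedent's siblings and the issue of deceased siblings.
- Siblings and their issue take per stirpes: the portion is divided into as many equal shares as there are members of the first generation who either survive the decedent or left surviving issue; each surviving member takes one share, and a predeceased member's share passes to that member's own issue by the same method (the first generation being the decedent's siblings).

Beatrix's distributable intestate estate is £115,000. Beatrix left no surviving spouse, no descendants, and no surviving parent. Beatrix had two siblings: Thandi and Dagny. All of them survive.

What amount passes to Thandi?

Thandi receives £57,500.

The entire £115,000 passes to the siblings and their issue.
That amount (£115,000) is divided into 2 shares of £57,500: Thandi and Dagny each take £57,500.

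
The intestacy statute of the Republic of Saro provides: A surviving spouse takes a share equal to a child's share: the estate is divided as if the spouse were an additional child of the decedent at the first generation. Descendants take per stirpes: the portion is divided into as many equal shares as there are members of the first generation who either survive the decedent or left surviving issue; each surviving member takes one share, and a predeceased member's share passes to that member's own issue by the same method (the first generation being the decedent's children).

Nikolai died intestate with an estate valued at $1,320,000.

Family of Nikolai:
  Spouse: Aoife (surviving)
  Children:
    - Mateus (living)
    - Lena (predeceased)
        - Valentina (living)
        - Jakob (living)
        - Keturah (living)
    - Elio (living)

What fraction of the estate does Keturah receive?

Keturah receives 1/12 of the estate.

The spouse counts as an additional share at the children's level, so there are 4 primary shares of $330,000. Aoife takes one such share ($330,000).
The children's combined portion ($990,000) is divided into 3 shares of $330,000: Mateus and Elio each take $330,000; Lena's $330,000 share passes to Lena's issue.
Lena's share ($330,000) is divided into 3 shares of $110,000: Valentina, Jakob, and Keturah each take $110,000.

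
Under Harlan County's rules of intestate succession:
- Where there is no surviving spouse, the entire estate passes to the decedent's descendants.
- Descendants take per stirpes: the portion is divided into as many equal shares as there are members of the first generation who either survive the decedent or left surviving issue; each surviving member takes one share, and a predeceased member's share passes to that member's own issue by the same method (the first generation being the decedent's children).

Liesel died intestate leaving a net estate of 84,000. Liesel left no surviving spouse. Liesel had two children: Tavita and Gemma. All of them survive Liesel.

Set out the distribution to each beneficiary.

Tavita: 42,000; Gemma: 42,000

The entire 84,000 passes to the descendants.
That amount (84,000) is divided into 2 shares of 42,000: Tavita and Gemma each take 42,000.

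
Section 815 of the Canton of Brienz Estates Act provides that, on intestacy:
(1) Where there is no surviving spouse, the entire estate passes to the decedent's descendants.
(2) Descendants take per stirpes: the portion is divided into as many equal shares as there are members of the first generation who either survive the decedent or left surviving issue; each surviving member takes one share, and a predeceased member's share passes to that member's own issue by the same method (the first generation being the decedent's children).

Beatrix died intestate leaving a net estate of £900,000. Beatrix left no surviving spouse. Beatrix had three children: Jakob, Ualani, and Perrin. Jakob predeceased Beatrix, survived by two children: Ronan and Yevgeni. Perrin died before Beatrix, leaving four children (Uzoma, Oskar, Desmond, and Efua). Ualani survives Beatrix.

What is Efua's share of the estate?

Efua receives £75,000.

The entire £900,000 passes to the descendants.
That amount (£900,000) is divided into 3 shares of £300,000: Ualani takes £300,000; Jakob's £300,000 share passes to Jakob's issue; Perrin's £300,000 share passes to Perrin's issue.
Jakob's share (£300,000) is divided into 2 shares of £150,000: Ronan and Yevgeni each take £150,000.
Perrin's share (£300,000) is divided into 4 shares of £75,000: Uzoma, Oskar, Desmond, and Efua each take £75,000.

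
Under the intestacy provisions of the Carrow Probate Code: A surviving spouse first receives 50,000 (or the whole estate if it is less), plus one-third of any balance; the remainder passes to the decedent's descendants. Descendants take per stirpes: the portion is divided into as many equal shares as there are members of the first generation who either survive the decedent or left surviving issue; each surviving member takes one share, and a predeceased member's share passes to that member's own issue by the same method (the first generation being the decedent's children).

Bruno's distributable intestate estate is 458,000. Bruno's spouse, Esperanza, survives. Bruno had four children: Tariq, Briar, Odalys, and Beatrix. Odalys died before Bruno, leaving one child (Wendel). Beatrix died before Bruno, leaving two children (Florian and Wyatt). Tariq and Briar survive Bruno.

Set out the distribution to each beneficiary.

Esperanza: 186,000; Tariq: 68,000; Briar: 68,000; Wendel: 68,000; Florian: 34,000; Wyatt: 34,000

Esperanza first takes 50,000, leaving a balance of 408,000. Esperanza then takes one-third of the balance (136,000), for a total of 186,000. The remaining 272,000 passes to the descendants.
The descendants' portion (272,000) is divided into 4 shares of 68,000: Tariq and Briar each take 68,000; Odalys's 68,000 share passes to Odalys's issue; Beatrix's 68,000 share passes to Beatrix's issue.
Odalys's share (68,000) passes entirely to Wendel.
Beatrix's share (68,000) is divided into 2 shares of 34,000: Florian and Wyatt each take 34,000.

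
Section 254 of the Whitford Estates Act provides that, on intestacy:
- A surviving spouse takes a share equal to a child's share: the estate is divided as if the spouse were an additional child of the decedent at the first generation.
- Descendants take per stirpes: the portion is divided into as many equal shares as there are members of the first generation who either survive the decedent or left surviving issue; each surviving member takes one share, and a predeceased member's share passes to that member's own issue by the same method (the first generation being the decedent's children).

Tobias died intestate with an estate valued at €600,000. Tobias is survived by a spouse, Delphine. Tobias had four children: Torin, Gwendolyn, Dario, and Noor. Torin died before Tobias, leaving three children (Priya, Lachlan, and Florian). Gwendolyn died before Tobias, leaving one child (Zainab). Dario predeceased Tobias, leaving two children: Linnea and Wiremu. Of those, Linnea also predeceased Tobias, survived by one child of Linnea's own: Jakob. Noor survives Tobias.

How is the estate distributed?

The spouse counts as an additional share at the children's level, so there are 5 primary shares of €120,000. Delphine takes one such share (€120,000).
The children's combined portion (€480,000) is divided into 4 shares of €120,000: Noor takes €120,000; Torin's €120,000 share passes to Torin's issue; Gwendolyn's €120,000 share passes to Gwendolyn's issue; Dario's €120,000 share passes to Dario's issue.
Torin's share (€120,000) is divided into 3 shares of €40,000: Priya, Lachlan, and Florian each take €40,000.
Gwendolyn's share (€120,000) passes entirely to Zainab.
Dario's share (€120,000) is divided into 2 shares of €60,000: Wiremu takes €60,000; Linnea's €60,000 share passes to Linnea's issue.
Linnea's share (€60,000) passes entirely to Jakob.

Delphine: €120,000; Priya: €40,000; Lachlan: €40,000; Florian: €40,000; Zainab: €120,000; Jakob: €60,000; Wiremu: €60,000; Noor: €120,000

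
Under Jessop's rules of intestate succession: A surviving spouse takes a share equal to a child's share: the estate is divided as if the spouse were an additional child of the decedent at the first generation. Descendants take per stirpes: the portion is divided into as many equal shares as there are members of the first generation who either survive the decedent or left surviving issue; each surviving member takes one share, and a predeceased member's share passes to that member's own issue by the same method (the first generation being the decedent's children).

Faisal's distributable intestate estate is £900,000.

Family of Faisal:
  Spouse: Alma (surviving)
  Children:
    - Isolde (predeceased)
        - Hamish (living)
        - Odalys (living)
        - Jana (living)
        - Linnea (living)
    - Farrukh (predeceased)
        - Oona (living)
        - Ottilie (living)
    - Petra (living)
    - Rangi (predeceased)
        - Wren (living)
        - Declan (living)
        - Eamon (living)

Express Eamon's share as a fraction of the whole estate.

Eamon receives 1/15 of the estate.

The spouse counts as an additional share at the children's level, so there are 5 primary shares of £180,000. Alma takes one such share (£180,000).
The children's combined portion (£720,000) is divided into 4 shares of £180,000: Petra takes £180,000; Isolde's £180,000 share passes to Isolde's issue; Farrukh's £180,000 share passes to Farrukh's issue; Rangi's £180,000 share passes to Rangi's issue.
Isolde's share (£180,000) is divided into 4 shares of £45,000: Hamish, Odalys, Jana, and Linnea each take £45,000.
Farrukh's share (£180,000) is divided into 2 shares of £90,000: Oona and Ottilie each take £90,000.
Rangi's share (£180,000) is divided into 3 shares of £60,000: Wren, Declan, and Eamon each take £60,000.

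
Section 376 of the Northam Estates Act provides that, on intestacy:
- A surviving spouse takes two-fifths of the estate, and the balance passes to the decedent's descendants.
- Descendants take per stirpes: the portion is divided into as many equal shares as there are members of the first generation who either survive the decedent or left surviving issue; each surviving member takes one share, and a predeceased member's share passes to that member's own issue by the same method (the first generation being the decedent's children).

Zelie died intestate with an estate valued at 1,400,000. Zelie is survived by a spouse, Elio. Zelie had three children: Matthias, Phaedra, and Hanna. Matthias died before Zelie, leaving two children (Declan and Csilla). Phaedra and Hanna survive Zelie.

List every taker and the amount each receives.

Elio takes two-fifths of 1,400,000 = 560,000. The remaining 840,000 passes to the descendants.
The descendants' portion (840,000) is divided into 3 shares of 280,000: Phaedra and Hanna each take 280,000; Matthias's 280,000 share passes to Matthias's issue.
Matthias's share (280,000) is divided into 2 shares of 140,000: Declan and Csilla each take 140,000.

Elio: 560,000; Declan: 140,000; Csilla: 140,000; Phaedra: 280,000; Hanna: 280,000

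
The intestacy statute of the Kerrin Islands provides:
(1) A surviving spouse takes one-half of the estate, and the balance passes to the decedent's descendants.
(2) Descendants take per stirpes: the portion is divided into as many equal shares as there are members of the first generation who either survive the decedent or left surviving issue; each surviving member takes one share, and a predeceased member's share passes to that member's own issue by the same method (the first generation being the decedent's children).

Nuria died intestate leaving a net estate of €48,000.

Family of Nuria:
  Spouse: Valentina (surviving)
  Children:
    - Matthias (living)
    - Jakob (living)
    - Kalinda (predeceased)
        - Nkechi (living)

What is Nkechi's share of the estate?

Valentina takes one-half of €48,000 = €24,000. The remaining €24,000 passes to the descendants.
The descendants' portion (€24,000) is divided into 3 shares of €8,000: Matthias and Jakob each take €8,000; Kalinda's €8,000 share passes to Kalinda's issue.
Kalinda's share (€8,000) passes entirely to Nkechi.

Nkechi receives €8,000.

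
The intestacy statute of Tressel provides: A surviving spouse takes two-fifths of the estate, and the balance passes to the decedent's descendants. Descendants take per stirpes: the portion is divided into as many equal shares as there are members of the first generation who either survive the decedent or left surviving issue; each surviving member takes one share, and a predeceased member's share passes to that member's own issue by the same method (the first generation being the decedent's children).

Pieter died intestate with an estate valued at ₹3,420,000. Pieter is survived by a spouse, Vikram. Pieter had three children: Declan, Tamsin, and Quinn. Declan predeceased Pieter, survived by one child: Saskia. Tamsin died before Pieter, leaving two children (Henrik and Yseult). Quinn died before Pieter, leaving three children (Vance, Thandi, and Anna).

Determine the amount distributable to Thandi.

Thandi receives ₹228,000.

Vikram takes two-fifths of ₹3,420,000 = ₹1,368,000. The remaining ₹2,052,000 passes to the descendants.
The descendants' portion (₹2,052,000) is divided into 3 shares of ₹684,000: Declan's ₹684,000 share passes to Declan's issue; Tamsin's ₹684,000 share passes to Tamsin's issue; Quinn's ₹684,000 share passes to Quinn's issue.
Declan's share (₹684,000) passes entirely to Saskia.
Tamsin's share (₹684,000) is divided into 2 shares of ₹342,000: Henrik and Yseult each take ₹342,000.
Quinn's share (₹684,000) is divided into 3 shares of ₹228,000: Vance, Thandi, and Anna each take ₹228,000.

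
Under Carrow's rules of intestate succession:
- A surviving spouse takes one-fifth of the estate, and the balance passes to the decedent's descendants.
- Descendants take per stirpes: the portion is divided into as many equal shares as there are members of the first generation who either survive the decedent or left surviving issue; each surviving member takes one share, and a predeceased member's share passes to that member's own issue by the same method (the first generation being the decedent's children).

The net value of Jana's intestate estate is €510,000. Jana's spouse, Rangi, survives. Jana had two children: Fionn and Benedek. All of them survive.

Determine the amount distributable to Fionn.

Rangi takes one-fifth of €510,000 = €102,000. The remaining €408,000 passes to the descendants.
The descendants' portion (€408,000) is divided into 2 shares of €204,000: Fionn and Benedek each take €204,000.

Fionn receives €204,000.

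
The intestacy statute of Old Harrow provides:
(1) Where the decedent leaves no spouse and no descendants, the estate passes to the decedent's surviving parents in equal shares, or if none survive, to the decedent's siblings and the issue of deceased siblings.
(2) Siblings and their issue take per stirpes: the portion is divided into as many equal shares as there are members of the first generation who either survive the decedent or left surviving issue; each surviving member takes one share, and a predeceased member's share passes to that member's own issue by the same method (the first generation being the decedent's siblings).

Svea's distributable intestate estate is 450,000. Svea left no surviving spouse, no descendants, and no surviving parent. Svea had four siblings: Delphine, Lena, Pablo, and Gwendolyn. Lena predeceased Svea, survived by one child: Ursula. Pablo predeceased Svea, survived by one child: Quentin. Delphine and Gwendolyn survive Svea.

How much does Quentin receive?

Quentin receives 112,500.

The entire 450,000 passes to the siblings and their issue.
That amount (450,000) is divided into 4 shares of 112,500: Delphine and Gwendolyn each take 112,500; Lena's 112,500 share passes to Lena's issue; Pablo's 112,500 share passes to Pablo's issue.
Lena's share (112,500) passes entirely to Ursula.
Pablo's share (112,500) passes entirely to Quentin.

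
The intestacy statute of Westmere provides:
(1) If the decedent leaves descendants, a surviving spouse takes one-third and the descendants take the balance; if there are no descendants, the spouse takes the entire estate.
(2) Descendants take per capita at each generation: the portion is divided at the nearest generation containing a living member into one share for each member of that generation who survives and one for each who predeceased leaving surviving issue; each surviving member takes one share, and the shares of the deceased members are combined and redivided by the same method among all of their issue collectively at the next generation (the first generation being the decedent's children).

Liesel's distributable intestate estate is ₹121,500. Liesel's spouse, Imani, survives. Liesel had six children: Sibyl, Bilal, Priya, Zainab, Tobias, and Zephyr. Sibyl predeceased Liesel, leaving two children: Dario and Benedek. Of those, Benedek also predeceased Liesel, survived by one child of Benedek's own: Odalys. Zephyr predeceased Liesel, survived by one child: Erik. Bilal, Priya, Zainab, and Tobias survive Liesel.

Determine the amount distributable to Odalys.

Odalys receives ₹9,000.

Imani takes one-third of ₹121,500 = ₹40,500. The remaining ₹81,000 passes to the descendants.
The descendants' portion (₹81,000) is divided at the children's generation into 6 shares of ₹13,500. Bilal, Priya, Zainab, and Tobias each take ₹13,500. The 2 shares of the deceased (Sibyl and Zephyr) are combined into a pool of ₹27,000.
That pool (₹27,000) is divided at the grandchildren's generation into 3 shares of ₹9,000. Dario and Erik each take ₹9,000. The remaining share for the deceased Benedek (₹9,000) is carried to the next generation.
That pool (₹9,000) passes entirely to Odalys, the sole taker at the great-grandchildren's generation.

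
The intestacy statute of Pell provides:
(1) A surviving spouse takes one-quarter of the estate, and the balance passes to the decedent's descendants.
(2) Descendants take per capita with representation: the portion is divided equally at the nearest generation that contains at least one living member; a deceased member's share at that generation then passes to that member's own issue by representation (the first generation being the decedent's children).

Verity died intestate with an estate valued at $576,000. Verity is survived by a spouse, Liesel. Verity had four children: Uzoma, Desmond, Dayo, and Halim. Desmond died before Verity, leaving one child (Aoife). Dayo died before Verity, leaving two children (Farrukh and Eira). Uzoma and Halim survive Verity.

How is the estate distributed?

Liesel: $144,000; Uzoma: $108,000; Aoife: $108,000; Farrukh: $54,000; Eira: $54,000; Halim: $108,000

Liesel takes one-quarter of $576,000 = $144,000. The remaining $432,000 passes to the descendants.
The descendants' portion ($432,000) is divided into 4 shares of $108,000: Uzoma and Halim each take $108,000; Desmond's $108,000 share passes to Desmond's issue; Dayo's $108,000 share passes to Dayo's issue.
Desmond's share ($108,000) passes entirely to Aoife.
Dayo's share ($108,000) is divided into 2 shares of $54,000: Farrukh and Eira each take $54,000.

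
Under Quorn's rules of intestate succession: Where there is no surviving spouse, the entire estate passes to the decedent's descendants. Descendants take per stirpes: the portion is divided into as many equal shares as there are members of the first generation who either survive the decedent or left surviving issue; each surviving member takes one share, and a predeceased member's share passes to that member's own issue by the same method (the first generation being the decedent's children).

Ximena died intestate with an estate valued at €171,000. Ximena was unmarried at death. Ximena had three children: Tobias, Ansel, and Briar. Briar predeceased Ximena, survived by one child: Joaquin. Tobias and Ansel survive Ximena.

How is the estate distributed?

The entire €171,000 passes to the descendants.
That amount (€171,000) is divided into 3 shares of €57,000: Tobias and Ansel each take €57,000; Briar's €57,000 share passes to Briar's issue.
Briar's share (€57,000) passes entirely to Joaquin.

Tobias: €57,000; Ansel: €57,000; Joaquin: €57,000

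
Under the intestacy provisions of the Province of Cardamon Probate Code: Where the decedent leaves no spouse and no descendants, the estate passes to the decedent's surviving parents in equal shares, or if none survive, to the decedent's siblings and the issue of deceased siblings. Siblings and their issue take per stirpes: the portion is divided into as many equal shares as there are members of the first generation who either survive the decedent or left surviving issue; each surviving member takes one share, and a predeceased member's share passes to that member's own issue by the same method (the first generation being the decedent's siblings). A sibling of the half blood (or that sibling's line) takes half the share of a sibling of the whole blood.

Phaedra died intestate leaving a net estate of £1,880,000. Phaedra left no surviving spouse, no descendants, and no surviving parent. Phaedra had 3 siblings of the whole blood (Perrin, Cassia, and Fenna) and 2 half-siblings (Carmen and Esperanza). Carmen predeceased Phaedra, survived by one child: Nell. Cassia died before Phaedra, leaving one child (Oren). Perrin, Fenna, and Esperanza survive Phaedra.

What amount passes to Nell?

The entire £1,880,000 passes to the siblings and their issue.
Counting each half-blood sibling's line as half a unit, there are 4 units in £1,880,000, so one unit is £470,000. Whole-blood lines (Perrin, Cassia, and Fenna) take £470,000 each; half-blood lines (Carmen and Esperanza) take £235,000 each.
Carmen's share (£235,000) passes entirely to Nell.
Cassia's share (£470,000) passes entirely to Oren.

Nell receives £235,000.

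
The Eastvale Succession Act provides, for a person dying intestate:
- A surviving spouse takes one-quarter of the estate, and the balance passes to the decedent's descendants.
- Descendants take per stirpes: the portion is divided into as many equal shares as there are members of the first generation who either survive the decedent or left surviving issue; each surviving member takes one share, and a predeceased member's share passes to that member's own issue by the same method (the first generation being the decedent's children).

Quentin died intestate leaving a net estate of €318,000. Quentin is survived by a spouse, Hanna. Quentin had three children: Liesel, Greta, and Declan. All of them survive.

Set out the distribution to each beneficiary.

Hanna takes one-quarter of €318,000 = €79,500. The remaining €238,500 passes to the descendants.
The descendants' portion (€238,500) is divided into 3 shares of €79,500: Liesel, Greta, and Declan each take €79,500.

Hanna: €79,500; Liesel: €79,500; Greta: €79,500; Declan: €79,500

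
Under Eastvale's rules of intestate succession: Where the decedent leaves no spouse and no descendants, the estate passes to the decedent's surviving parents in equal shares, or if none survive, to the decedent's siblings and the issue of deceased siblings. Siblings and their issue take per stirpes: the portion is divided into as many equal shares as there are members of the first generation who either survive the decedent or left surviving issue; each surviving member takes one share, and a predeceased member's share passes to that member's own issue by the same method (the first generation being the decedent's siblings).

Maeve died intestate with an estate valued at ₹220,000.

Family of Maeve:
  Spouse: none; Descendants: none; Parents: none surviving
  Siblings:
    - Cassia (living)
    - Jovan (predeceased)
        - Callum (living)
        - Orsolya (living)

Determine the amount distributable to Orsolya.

Orsolya receives ₹55,000.

The entire ₹220,000 passes to the siblings and their issue.
That amount (₹220,000) is divided into 2 shares of ₹110,000: Cassia takes ₹110,000; Jovan's ₹110,000 share passes to Jovan's issue.
Jovan's share (₹110,000) is divided into 2 shares of ₹55,000: Callum and Orsolya each take ₹55,000.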